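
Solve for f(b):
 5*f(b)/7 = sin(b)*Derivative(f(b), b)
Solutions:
 f(b) = C1*(cos(b) - 1)^(5/14)/(cos(b) + 1)^(5/14)


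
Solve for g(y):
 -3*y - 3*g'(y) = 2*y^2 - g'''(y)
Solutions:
 g(y) = C1 + C2*exp(-sqrt(3)*y) + C3*exp(sqrt(3)*y) - 2*y^3/9 - y^2/2 - 4*y/9


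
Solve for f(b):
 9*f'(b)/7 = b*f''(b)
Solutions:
 f(b) = C1 + C2*b^(16/7)


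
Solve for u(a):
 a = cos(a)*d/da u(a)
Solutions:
 u(a) = C1 + Integral(a/cos(a), a)


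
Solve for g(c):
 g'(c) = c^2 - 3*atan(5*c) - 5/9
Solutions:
 g(c) = C1 + c^3/3 - 3*c*atan(5*c) - 5*c/9 + 3*log(25*c^2 + 1)/10


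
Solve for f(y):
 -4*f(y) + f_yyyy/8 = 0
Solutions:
 f(y) = C1*exp(-2*2^(1/4)*y) + C2*exp(2*2^(1/4)*y) + C3*sin(2*2^(1/4)*y) + C4*cos(2*2^(1/4)*y)


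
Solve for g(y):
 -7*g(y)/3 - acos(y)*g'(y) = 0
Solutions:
 g(y) = C1*exp(-7*Integral(1/acos(y), y)/3)


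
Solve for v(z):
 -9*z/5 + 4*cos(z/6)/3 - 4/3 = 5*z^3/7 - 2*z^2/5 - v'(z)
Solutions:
 v(z) = C1 + 5*z^4/28 - 2*z^3/15 + 9*z^2/10 + 4*z/3 - 8*sin(z/6)


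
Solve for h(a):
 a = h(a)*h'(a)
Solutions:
 h(a) = -sqrt(C1 + a^2)
 h(a) = sqrt(C1 + a^2)


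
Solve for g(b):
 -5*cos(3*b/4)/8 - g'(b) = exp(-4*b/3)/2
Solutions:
 g(b) = C1 - 5*sin(3*b/4)/6 + 3*exp(-4*b/3)/8


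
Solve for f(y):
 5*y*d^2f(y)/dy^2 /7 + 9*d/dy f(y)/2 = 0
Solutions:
 f(y) = C1 + C2/y^(53/10)


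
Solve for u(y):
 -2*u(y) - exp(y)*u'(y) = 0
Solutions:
 u(y) = C1*exp(2*exp(-y))


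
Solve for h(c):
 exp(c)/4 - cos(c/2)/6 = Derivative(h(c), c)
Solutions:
 h(c) = C1 + exp(c)/4 - sin(c/2)/3


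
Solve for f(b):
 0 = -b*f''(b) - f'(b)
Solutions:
 f(b) = C1 + C2*log(b)


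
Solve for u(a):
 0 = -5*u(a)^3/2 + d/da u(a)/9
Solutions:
 u(a) = -sqrt(-1/(C1 + 45*a))
 u(a) = sqrt(-1/(C1 + 45*a))


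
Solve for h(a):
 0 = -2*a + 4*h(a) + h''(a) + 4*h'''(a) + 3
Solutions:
 h(a) = C1*exp(a*(-2 + (24*sqrt(1299) + 865)^(-1/3) + (24*sqrt(1299) + 865)^(1/3))/24)*sin(sqrt(3)*a*(-(24*sqrt(1299) + 865)^(1/3) + (24*sqrt(1299) + 865)^(-1/3))/24) + C2*exp(a*(-2 + (24*sqrt(1299) + 865)^(-1/3) + (24*sqrt(1299) + 865)^(1/3))/24)*cos(sqrt(3)*a*(-(24*sqrt(1299) + 865)^(1/3) + (24*sqrt(1299) + 865)^(-1/3))/24) + C3*exp(-a*((24*sqrt(1299) + 865)^(-1/3) + 1 + (24*sqrt(1299) + 865)^(1/3))/12) + a/2 - 3/4


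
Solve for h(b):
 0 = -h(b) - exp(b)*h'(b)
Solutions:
 h(b) = C1*exp(exp(-b))


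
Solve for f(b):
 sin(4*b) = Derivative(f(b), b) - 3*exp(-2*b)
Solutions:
 f(b) = C1 - cos(4*b)/4 - 3*exp(-2*b)/2


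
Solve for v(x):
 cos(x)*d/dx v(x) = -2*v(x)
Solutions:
 v(x) = C1*(sin(x) - 1)/(sin(x) + 1)


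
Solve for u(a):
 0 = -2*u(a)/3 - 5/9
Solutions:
 u(a) = -5/6


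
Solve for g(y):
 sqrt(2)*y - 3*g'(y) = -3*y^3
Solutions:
 g(y) = C1 + y^4/4 + sqrt(2)*y^2/6


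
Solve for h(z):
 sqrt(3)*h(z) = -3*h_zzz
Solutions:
 h(z) = C3*exp(-3^(5/6)*z/3) + (C1*sin(3^(1/3)*z/2) + C2*cos(3^(1/3)*z/2))*exp(3^(5/6)*z/6)


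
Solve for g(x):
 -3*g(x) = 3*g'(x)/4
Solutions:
 g(x) = C1*exp(-4*x)


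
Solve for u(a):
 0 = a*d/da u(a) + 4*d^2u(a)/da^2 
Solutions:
 u(a) = C1 + C2*erf(sqrt(2)*a/4)


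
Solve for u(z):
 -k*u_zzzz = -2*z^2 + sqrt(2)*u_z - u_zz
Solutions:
 u(z) = C1 + C2*exp(2^(1/3)*z*(6^(1/3)*(sqrt(6)*sqrt((27 - 2/k)/k^2) + 9*sqrt(2)/k)^(1/3)/12 - 2^(1/3)*3^(5/6)*I*(sqrt(6)*sqrt((27 - 2/k)/k^2) + 9*sqrt(2)/k)^(1/3)/12 - 2/(k*(-3^(1/3) + 3^(5/6)*I)*(sqrt(6)*sqrt((27 - 2/k)/k^2) + 9*sqrt(2)/k)^(1/3)))) + C3*exp(2^(1/3)*z*(6^(1/3)*(sqrt(6)*sqrt((27 - 2/k)/k^2) + 9*sqrt(2)/k)^(1/3)/12 + 2^(1/3)*3^(5/6)*I*(sqrt(6)*sqrt((27 - 2/k)/k^2) + 9*sqrt(2)/k)^(1/3)/12 + 2/(k*(3^(1/3) + 3^(5/6)*I)*(sqrt(6)*sqrt((27 - 2/k)/k^2) + 9*sqrt(2)/k)^(1/3)))) + C4*exp(-6^(1/3)*z*(2^(1/3)*(sqrt(6)*sqrt((27 - 2/k)/k^2) + 9*sqrt(2)/k)^(1/3) + 2*3^(1/3)/(k*(sqrt(6)*sqrt((27 - 2/k)/k^2) + 9*sqrt(2)/k)^(1/3)))/6) + sqrt(2)*z^3/3 + z^2 + sqrt(2)*z


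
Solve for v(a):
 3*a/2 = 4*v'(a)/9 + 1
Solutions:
 v(a) = C1 + 27*a^2/16 - 9*a/4


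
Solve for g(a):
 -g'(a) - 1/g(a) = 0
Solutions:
 g(a) = -sqrt(C1 - 2*a)
 g(a) = sqrt(C1 - 2*a)


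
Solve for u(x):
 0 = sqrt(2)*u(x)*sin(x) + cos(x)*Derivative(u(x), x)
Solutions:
 u(x) = C1*cos(x)^(sqrt(2))


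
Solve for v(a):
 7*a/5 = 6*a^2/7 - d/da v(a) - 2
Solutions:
 v(a) = C1 + 2*a^3/7 - 7*a^2/10 - 2*a


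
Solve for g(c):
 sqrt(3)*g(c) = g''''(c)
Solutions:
 g(c) = C1*exp(-3^(1/8)*c) + C2*exp(3^(1/8)*c) + C3*sin(3^(1/8)*c) + C4*cos(3^(1/8)*c)


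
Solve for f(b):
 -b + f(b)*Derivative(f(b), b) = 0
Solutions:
 f(b) = -sqrt(C1 + b^2)
 f(b) = sqrt(C1 + b^2)


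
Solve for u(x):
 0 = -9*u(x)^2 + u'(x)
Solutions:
 u(x) = -1/(C1 + 9*x)


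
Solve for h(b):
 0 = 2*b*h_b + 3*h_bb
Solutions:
 h(b) = C1 + C2*erf(sqrt(3)*b/3)


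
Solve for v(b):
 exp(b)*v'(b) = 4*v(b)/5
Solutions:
 v(b) = C1*exp(-4*exp(-b)/5)


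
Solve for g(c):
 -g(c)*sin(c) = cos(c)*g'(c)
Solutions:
 g(c) = C1*cos(c)


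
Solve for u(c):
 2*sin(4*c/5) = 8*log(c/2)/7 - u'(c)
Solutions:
 u(c) = C1 + 8*c*log(c)/7 - 8*c/7 - 8*c*log(2)/7 + 5*cos(4*c/5)/2


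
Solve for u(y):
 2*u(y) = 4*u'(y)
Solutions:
 u(y) = C1*exp(y/2)


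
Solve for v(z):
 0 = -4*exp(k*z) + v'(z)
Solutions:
 v(z) = C1 + 4*exp(k*z)/k


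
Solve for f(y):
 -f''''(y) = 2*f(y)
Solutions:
 f(y) = (C1*sin(2^(3/4)*y/2) + C2*cos(2^(3/4)*y/2))*exp(-2^(3/4)*y/2) + (C3*sin(2^(3/4)*y/2) + C4*cos(2^(3/4)*y/2))*exp(2^(3/4)*y/2)


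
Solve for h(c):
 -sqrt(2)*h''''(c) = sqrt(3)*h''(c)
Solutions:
 h(c) = C1 + C2*c + C3*sin(2^(3/4)*3^(1/4)*c/2) + C4*cos(2^(3/4)*3^(1/4)*c/2)


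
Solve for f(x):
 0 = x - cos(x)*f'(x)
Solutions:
 f(x) = C1 + Integral(x/cos(x), x)


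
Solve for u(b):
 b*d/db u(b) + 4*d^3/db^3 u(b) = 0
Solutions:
 u(b) = C1 + Integral(C2*airyai(-2^(1/3)*b/2) + C3*airybi(-2^(1/3)*b/2), b)


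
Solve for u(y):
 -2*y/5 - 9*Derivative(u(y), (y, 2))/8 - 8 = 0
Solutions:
 u(y) = C1 + C2*y - 8*y^3/135 - 32*y^2/9


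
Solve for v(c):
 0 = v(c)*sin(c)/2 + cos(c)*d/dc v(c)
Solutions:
 v(c) = C1*sqrt(cos(c))


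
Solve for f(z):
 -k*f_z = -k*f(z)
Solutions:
 f(z) = C1*exp(z)


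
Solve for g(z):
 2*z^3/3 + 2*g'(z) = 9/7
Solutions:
 g(z) = C1 - z^4/12 + 9*z/14


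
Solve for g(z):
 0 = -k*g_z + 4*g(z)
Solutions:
 g(z) = C1*exp(4*z/k)


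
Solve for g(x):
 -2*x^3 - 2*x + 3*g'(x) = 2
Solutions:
 g(x) = C1 + x^4/6 + x^2/3 + 2*x/3


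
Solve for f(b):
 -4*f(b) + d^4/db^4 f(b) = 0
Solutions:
 f(b) = C1*exp(-sqrt(2)*b) + C2*exp(sqrt(2)*b) + C3*sin(sqrt(2)*b) + C4*cos(sqrt(2)*b)


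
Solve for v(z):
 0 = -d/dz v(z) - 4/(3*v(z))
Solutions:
 v(z) = -sqrt(C1 - 24*z)/3
 v(z) = sqrt(C1 - 24*z)/3


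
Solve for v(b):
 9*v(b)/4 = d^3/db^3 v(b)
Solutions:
 v(b) = C3*exp(2^(1/3)*3^(2/3)*b/2) + (C1*sin(3*2^(1/3)*3^(1/6)*b/4) + C2*cos(3*2^(1/3)*3^(1/6)*b/4))*exp(-2^(1/3)*3^(2/3)*b/4)


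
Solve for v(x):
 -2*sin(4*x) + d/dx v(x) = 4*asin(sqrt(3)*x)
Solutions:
 v(x) = C1 + 4*x*asin(sqrt(3)*x) + 4*sqrt(3)*sqrt(1 - 3*x^2)/3 - cos(4*x)/2


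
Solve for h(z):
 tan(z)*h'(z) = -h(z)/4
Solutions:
 h(z) = C1/sin(z)^(1/4)


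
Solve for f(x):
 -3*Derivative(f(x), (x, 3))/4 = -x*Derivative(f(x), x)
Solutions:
 f(x) = C1 + Integral(C2*airyai(6^(2/3)*x/3) + C3*airybi(6^(2/3)*x/3), x)


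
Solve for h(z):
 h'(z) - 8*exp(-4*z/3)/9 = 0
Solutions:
 h(z) = C1 - 2*exp(-4*z/3)/3


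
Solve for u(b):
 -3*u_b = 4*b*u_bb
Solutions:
 u(b) = C1 + C2*b^(1/4)


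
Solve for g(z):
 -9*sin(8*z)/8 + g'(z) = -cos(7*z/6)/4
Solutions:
 g(z) = C1 - 3*sin(7*z/6)/14 - 9*cos(8*z)/64


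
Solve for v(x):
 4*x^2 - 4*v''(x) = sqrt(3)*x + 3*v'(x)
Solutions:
 v(x) = C1 + C2*exp(-3*x/4) + 4*x^3/9 - 16*x^2/9 - sqrt(3)*x^2/6 + 4*sqrt(3)*x/9 + 128*x/27


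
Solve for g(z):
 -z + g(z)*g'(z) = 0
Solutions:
 g(z) = -sqrt(C1 + z^2)
 g(z) = sqrt(C1 + z^2)


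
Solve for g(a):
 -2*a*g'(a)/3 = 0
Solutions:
 g(a) = C1


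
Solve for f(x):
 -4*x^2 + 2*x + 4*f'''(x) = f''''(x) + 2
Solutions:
 f(x) = C1 + C2*x + C3*x^2 + C4*exp(4*x) + x^5/60 + x^3/12


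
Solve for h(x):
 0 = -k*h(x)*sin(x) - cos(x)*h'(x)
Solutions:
 h(x) = C1*exp(k*log(cos(x)))


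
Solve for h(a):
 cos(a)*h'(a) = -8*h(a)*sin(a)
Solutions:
 h(a) = C1*cos(a)^8


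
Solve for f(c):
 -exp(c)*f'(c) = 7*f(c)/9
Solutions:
 f(c) = C1*exp(7*exp(-c)/9)


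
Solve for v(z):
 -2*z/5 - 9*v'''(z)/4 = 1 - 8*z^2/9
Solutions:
 v(z) = C1 + C2*z + C3*z^2 + 8*z^5/1215 - z^4/135 - 2*z^3/27


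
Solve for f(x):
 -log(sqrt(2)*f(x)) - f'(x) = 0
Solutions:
 2*Integral(1/(2*log(_y) + log(2)), (_y, f(x))) = C1 - x


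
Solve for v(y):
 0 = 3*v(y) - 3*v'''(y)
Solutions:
 v(y) = C3*exp(y) + (C1*sin(sqrt(3)*y/2) + C2*cos(sqrt(3)*y/2))*exp(-y/2)


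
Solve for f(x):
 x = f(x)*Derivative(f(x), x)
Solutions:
 f(x) = -sqrt(C1 + x^2)
 f(x) = sqrt(C1 + x^2)


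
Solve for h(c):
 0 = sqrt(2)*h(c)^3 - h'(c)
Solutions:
 h(c) = -sqrt(2)*sqrt(-1/(C1 + sqrt(2)*c))/2
 h(c) = sqrt(2)*sqrt(-1/(C1 + sqrt(2)*c))/2


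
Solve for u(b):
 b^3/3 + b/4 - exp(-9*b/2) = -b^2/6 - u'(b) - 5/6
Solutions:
 u(b) = C1 - b^4/12 - b^3/18 - b^2/8 - 5*b/6 - 2*exp(-9*b/2)/9


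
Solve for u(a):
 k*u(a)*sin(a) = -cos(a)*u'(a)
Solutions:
 u(a) = C1*exp(k*log(cos(a)))


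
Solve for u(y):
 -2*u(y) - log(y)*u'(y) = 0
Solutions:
 u(y) = C1*exp(-2*li(y))


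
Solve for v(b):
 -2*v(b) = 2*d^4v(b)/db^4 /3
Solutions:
 v(b) = (C1*sin(sqrt(2)*3^(1/4)*b/2) + C2*cos(sqrt(2)*3^(1/4)*b/2))*exp(-sqrt(2)*3^(1/4)*b/2) + (C3*sin(sqrt(2)*3^(1/4)*b/2) + C4*cos(sqrt(2)*3^(1/4)*b/2))*exp(sqrt(2)*3^(1/4)*b/2)


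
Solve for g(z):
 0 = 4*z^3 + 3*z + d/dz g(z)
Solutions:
 g(z) = C1 - z^4 - 3*z^2/2


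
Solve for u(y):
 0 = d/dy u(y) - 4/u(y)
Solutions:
 u(y) = -sqrt(C1 + 8*y)
 u(y) = sqrt(C1 + 8*y)


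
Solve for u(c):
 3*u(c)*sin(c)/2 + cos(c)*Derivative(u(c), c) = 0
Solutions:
 u(c) = C1*cos(c)^(3/2)


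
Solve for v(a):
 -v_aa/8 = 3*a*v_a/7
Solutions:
 v(a) = C1 + C2*erf(2*sqrt(21)*a/7)


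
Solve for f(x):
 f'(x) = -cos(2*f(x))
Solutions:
 f(x) = -asin((C1 + exp(4*x))/(C1 - exp(4*x)))/2 + pi/2
 f(x) = asin((C1 + exp(4*x))/(C1 - exp(4*x)))/2


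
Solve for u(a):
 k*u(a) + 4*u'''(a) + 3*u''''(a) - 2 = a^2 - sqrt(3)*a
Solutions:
 u(a) = C1*exp(a*Piecewise((-sqrt(-2*2^(1/3)*(-k)^(1/3)/3 + 4/9)/2 - sqrt(2*2^(1/3)*(-k)^(1/3)/3 + 8/9 + 16/(27*sqrt(-2*2^(1/3)*(-k)^(1/3)/3 + 4/9)))/2 - 1/3, Eq(k, 0)), (-sqrt(2*k/(9*(k/27 + sqrt(-k^3/729 + k^2/729))^(1/3)) + 2*(k/27 + sqrt(-k^3/729 + k^2/729))^(1/3) + 4/9)/2 - sqrt(-2*k/(9*(k/27 + sqrt(-k^3/729 + k^2/729))^(1/3)) - 2*(k/27 + sqrt(-k^3/729 + k^2/729))^(1/3) + 8/9 + 16/(27*sqrt(2*k/(9*(k/27 + sqrt(-k^3/729 + k^2/729))^(1/3)) + 2*(k/27 + sqrt(-k^3/729 + k^2/729))^(1/3) + 4/9)))/2 - 1/3, True))) + C2*exp(a*Piecewise((-sqrt(-2*2^(1/3)*(-k)^(1/3)/3 + 4/9)/2 + sqrt(2*2^(1/3)*(-k)^(1/3)/3 + 8/9 + 16/(27*sqrt(-2*2^(1/3)*(-k)^(1/3)/3 + 4/9)))/2 - 1/3, Eq(k, 0)), (-sqrt(2*k/(9*(k/27 + sqrt(-k^3/729 + k^2/729))^(1/3)) + 2*(k/27 + sqrt(-k^3/729 + k^2/729))^(1/3) + 4/9)/2 + sqrt(-2*k/(9*(k/27 + sqrt(-k^3/729 + k^2/729))^(1/3)) - 2*(k/27 + sqrt(-k^3/729 + k^2/729))^(1/3) + 8/9 + 16/(27*sqrt(2*k/(9*(k/27 + sqrt(-k^3/729 + k^2/729))^(1/3)) + 2*(k/27 + sqrt(-k^3/729 + k^2/729))^(1/3) + 4/9)))/2 - 1/3, True))) + C3*exp(a*Piecewise((sqrt(-2*2^(1/3)*(-k)^(1/3)/3 + 4/9)/2 - sqrt(2*2^(1/3)*(-k)^(1/3)/3 + 8/9 - 16/(27*sqrt(-2*2^(1/3)*(-k)^(1/3)/3 + 4/9)))/2 - 1/3, Eq(k, 0)), (sqrt(2*k/(9*(k/27 + sqrt(-k^3/729 + k^2/729))^(1/3)) + 2*(k/27 + sqrt(-k^3/729 + k^2/729))^(1/3) + 4/9)/2 - sqrt(-2*k/(9*(k/27 + sqrt(-k^3/729 + k^2/729))^(1/3)) - 2*(k/27 + sqrt(-k^3/729 + k^2/729))^(1/3) + 8/9 - 16/(27*sqrt(2*k/(9*(k/27 + sqrt(-k^3/729 + k^2/729))^(1/3)) + 2*(k/27 + sqrt(-k^3/729 + k^2/729))^(1/3) + 4/9)))/2 - 1/3, True))) + C4*exp(a*Piecewise((sqrt(-2*2^(1/3)*(-k)^(1/3)/3 + 4/9)/2 + sqrt(2*2^(1/3)*(-k)^(1/3)/3 + 8/9 - 16/(27*sqrt(-2*2^(1/3)*(-k)^(1/3)/3 + 4/9)))/2 - 1/3, Eq(k, 0)), (sqrt(2*k/(9*(k/27 + sqrt(-k^3/729 + k^2/729))^(1/3)) + 2*(k/27 + sqrt(-k^3/729 + k^2/729))^(1/3) + 4/9)/2 + sqrt(-2*k/(9*(k/27 + sqrt(-k^3/729 + k^2/729))^(1/3)) - 2*(k/27 + sqrt(-k^3/729 + k^2/729))^(1/3) + 8/9 - 16/(27*sqrt(2*k/(9*(k/27 + sqrt(-k^3/729 + k^2/729))^(1/3)) + 2*(k/27 + sqrt(-k^3/729 + k^2/729))^(1/3) + 4/9)))/2 - 1/3, True))) + a^2/k - sqrt(3)*a/k + 2/k


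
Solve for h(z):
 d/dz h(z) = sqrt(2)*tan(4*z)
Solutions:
 h(z) = C1 - sqrt(2)*log(cos(4*z))/4


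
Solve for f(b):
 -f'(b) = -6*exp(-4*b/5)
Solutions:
 f(b) = C1 - 15*exp(-4*b/5)/2


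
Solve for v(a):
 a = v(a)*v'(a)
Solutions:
 v(a) = -sqrt(C1 + a^2)
 v(a) = sqrt(C1 + a^2)


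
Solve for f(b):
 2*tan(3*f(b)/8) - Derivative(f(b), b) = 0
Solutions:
 f(b) = -8*asin(C1*exp(3*b/4))/3 + 8*pi/3
 f(b) = 8*asin(C1*exp(3*b/4))/3


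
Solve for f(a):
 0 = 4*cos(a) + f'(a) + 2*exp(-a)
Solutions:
 f(a) = C1 - 4*sin(a) + 2*exp(-a)


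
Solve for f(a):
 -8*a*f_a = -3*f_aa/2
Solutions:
 f(a) = C1 + C2*erfi(2*sqrt(6)*a/3)


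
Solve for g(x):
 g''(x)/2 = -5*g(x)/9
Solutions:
 g(x) = C1*sin(sqrt(10)*x/3) + C2*cos(sqrt(10)*x/3)


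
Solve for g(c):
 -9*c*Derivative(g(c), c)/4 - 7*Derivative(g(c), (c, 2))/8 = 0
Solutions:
 g(c) = C1 + C2*erf(3*sqrt(7)*c/7)


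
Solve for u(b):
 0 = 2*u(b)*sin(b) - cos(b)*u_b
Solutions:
 u(b) = C1/cos(b)^2


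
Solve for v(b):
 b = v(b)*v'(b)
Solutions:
 v(b) = -sqrt(C1 + b^2)
 v(b) = sqrt(C1 + b^2)


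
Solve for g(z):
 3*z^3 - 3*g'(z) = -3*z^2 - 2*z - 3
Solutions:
 g(z) = C1 + z^4/4 + z^3/3 + z^2/3 + z


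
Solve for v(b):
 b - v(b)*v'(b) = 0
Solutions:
 v(b) = -sqrt(C1 + b^2)
 v(b) = sqrt(C1 + b^2)


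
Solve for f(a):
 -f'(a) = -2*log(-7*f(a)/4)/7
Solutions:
 -7*Integral(1/(log(-_y) - 2*log(2) + log(7)), (_y, f(a)))/2 = C1 - a


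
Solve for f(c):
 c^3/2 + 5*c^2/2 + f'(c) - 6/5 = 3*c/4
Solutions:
 f(c) = C1 - c^4/8 - 5*c^3/6 + 3*c^2/8 + 6*c/5


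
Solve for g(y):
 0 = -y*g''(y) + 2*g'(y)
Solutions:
 g(y) = C1 + C2*y^3


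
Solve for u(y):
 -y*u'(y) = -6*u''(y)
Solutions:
 u(y) = C1 + C2*erfi(sqrt(3)*y/6)


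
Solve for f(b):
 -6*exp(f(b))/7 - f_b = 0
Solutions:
 f(b) = log(1/(C1 + 6*b)) + log(7)


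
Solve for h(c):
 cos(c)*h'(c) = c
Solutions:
 h(c) = C1 + Integral(c/cos(c), c)


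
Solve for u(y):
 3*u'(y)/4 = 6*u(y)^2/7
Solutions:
 u(y) = -7/(C1 + 8*y)


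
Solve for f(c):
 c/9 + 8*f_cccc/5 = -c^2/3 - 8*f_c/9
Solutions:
 f(c) = C1 + C4*exp(-15^(1/3)*c/3) - c^3/8 - c^2/16 + (C2*sin(3^(5/6)*5^(1/3)*c/6) + C3*cos(3^(5/6)*5^(1/3)*c/6))*exp(15^(1/3)*c/6)


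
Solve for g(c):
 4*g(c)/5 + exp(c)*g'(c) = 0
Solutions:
 g(c) = C1*exp(4*exp(-c)/5)


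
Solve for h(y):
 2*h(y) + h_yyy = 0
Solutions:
 h(y) = C3*exp(-2^(1/3)*y) + (C1*sin(2^(1/3)*sqrt(3)*y/2) + C2*cos(2^(1/3)*sqrt(3)*y/2))*exp(2^(1/3)*y/2)


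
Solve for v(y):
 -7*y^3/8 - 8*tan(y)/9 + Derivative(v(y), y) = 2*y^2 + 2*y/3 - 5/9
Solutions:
 v(y) = C1 + 7*y^4/32 + 2*y^3/3 + y^2/3 - 5*y/9 - 8*log(cos(y))/9


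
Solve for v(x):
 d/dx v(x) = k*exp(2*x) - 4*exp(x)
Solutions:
 v(x) = C1 + k*exp(2*x)/2 - 4*exp(x)


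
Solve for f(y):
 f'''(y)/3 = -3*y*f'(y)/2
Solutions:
 f(y) = C1 + Integral(C2*airyai(-6^(2/3)*y/2) + C3*airybi(-6^(2/3)*y/2), y)


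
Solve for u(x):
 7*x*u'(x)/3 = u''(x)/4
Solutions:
 u(x) = C1 + C2*erfi(sqrt(42)*x/3)


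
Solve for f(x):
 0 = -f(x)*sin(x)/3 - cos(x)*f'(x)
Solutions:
 f(x) = C1*cos(x)^(1/3)


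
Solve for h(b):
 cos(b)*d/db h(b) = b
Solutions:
 h(b) = C1 + Integral(b/cos(b), b)


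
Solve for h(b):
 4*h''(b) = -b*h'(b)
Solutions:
 h(b) = C1 + C2*erf(sqrt(2)*b/4)


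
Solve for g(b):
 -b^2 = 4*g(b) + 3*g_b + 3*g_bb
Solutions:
 g(b) = -b^2/4 + 3*b/8 + (C1*sin(sqrt(39)*b/6) + C2*cos(sqrt(39)*b/6))*exp(-b/2) + 3/32


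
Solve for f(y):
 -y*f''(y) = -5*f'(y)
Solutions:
 f(y) = C1 + C2*y^6


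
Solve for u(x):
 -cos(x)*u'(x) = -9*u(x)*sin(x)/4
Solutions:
 u(x) = C1/cos(x)^(9/4)


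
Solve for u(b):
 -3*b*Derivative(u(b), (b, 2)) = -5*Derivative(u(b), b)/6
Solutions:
 u(b) = C1 + C2*b^(23/18)


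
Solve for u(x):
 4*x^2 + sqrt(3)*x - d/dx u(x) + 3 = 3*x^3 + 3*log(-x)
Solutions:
 u(x) = C1 - 3*x^4/4 + 4*x^3/3 + sqrt(3)*x^2/2 - 3*x*log(-x) + 6*x


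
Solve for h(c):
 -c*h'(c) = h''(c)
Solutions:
 h(c) = C1 + C2*erf(sqrt(2)*c/2)


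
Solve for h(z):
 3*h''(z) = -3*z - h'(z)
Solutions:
 h(z) = C1 + C2*exp(-z/3) - 3*z^2/2 + 9*z


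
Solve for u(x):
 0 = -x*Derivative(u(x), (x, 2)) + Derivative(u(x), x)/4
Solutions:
 u(x) = C1 + C2*x^(5/4)


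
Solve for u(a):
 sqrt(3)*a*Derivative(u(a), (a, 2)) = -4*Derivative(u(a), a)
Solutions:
 u(a) = C1 + C2*a^(1 - 4*sqrt(3)/3)


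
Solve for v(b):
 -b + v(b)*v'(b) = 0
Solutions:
 v(b) = -sqrt(C1 + b^2)
 v(b) = sqrt(C1 + b^2)


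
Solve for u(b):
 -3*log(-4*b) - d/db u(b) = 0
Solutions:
 u(b) = C1 - 3*b*log(-b) + 3*b*(1 - 2*log(2))


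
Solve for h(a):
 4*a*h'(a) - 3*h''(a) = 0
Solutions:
 h(a) = C1 + C2*erfi(sqrt(6)*a/3)


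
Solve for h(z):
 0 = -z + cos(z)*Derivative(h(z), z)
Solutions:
 h(z) = C1 + Integral(z/cos(z), z)


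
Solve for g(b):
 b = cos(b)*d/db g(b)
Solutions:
 g(b) = C1 + Integral(b/cos(b), b)


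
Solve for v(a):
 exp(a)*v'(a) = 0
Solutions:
 v(a) = C1


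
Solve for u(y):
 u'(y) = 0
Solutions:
 u(y) = C1


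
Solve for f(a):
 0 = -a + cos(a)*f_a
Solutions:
 f(a) = C1 + Integral(a/cos(a), a)


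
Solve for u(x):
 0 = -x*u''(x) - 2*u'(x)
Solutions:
 u(x) = C1 + C2/x


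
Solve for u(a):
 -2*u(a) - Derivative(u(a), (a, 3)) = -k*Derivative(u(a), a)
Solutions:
 u(a) = C1*exp(a*(-2*k/((-3^(1/3) + 3^(5/6)*I)*(sqrt(3)*sqrt(27 - k^3) + 9)^(1/3)) + 3^(1/3)*(sqrt(3)*sqrt(27 - k^3) + 9)^(1/3)/6 - 3^(5/6)*I*(sqrt(3)*sqrt(27 - k^3) + 9)^(1/3)/6)) + C2*exp(a*(2*k/((3^(1/3) + 3^(5/6)*I)*(sqrt(3)*sqrt(27 - k^3) + 9)^(1/3)) + 3^(1/3)*(sqrt(3)*sqrt(27 - k^3) + 9)^(1/3)/6 + 3^(5/6)*I*(sqrt(3)*sqrt(27 - k^3) + 9)^(1/3)/6)) + C3*exp(-3^(1/3)*a*(3^(1/3)*k/(sqrt(3)*sqrt(27 - k^3) + 9)^(1/3) + (sqrt(3)*sqrt(27 - k^3) + 9)^(1/3))/3)


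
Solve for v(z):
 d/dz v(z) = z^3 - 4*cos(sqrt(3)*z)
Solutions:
 v(z) = C1 + z^4/4 - 4*sqrt(3)*sin(sqrt(3)*z)/3


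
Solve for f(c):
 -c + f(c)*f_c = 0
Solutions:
 f(c) = -sqrt(C1 + c^2)
 f(c) = sqrt(C1 + c^2)


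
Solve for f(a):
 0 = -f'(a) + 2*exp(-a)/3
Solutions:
 f(a) = C1 - 2*exp(-a)/3


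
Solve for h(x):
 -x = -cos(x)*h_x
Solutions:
 h(x) = C1 + Integral(x/cos(x), x)


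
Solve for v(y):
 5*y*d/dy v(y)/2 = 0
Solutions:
 v(y) = C1


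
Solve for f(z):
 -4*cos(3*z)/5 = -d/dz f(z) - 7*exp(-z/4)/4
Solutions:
 f(z) = C1 + 4*sin(3*z)/15 + 7*exp(-z/4)


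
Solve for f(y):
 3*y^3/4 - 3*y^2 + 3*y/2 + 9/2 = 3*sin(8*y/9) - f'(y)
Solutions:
 f(y) = C1 - 3*y^4/16 + y^3 - 3*y^2/4 - 9*y/2 - 27*cos(8*y/9)/8


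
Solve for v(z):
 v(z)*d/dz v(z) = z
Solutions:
 v(z) = -sqrt(C1 + z^2)
 v(z) = sqrt(C1 + z^2)


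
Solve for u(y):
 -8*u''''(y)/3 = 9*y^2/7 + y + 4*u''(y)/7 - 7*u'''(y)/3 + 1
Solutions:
 u(y) = C1 + C2*y - 3*y^4/16 - 161*y^3/48 - 6041*y^2/192 + (C3*sin(sqrt(287)*y/112) + C4*cos(sqrt(287)*y/112))*exp(7*y/16)


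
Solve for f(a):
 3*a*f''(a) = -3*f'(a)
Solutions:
 f(a) = C1 + C2*log(a)


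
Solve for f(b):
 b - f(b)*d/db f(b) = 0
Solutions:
 f(b) = -sqrt(C1 + b^2)
 f(b) = sqrt(C1 + b^2)


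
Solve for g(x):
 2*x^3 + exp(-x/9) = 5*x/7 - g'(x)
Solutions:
 g(x) = C1 - x^4/2 + 5*x^2/14 + 9*exp(-x/9)


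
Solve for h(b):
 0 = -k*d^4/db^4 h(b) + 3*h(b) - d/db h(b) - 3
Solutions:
 h(b) = C1*exp(b*Piecewise((-sqrt(-(-1/k^2)^(1/3))/2 - sqrt((-1/k^2)^(1/3) + 2/(k*sqrt(-(-1/k^2)^(1/3))))/2, Eq(1/k, 0)), (-sqrt(2*(sqrt(k^(-3) + 1/(256*k^4)) + 1/(16*k^2))^(1/3) - 2/(k*(sqrt(k^(-3) + 1/(256*k^4)) + 1/(16*k^2))^(1/3)))/2 - sqrt(-2*(sqrt(k^(-3) + 1/(256*k^4)) + 1/(16*k^2))^(1/3) + 2/(k*sqrt(2*(sqrt(k^(-3) + 1/(256*k^4)) + 1/(16*k^2))^(1/3) - 2/(k*(sqrt(k^(-3) + 1/(256*k^4)) + 1/(16*k^2))^(1/3)))) + 2/(k*(sqrt(k^(-3) + 1/(256*k^4)) + 1/(16*k^2))^(1/3)))/2, True))) + C2*exp(b*Piecewise((-sqrt(-(-1/k^2)^(1/3))/2 + sqrt((-1/k^2)^(1/3) + 2/(k*sqrt(-(-1/k^2)^(1/3))))/2, Eq(1/k, 0)), (-sqrt(2*(sqrt(k^(-3) + 1/(256*k^4)) + 1/(16*k^2))^(1/3) - 2/(k*(sqrt(k^(-3) + 1/(256*k^4)) + 1/(16*k^2))^(1/3)))/2 + sqrt(-2*(sqrt(k^(-3) + 1/(256*k^4)) + 1/(16*k^2))^(1/3) + 2/(k*sqrt(2*(sqrt(k^(-3) + 1/(256*k^4)) + 1/(16*k^2))^(1/3) - 2/(k*(sqrt(k^(-3) + 1/(256*k^4)) + 1/(16*k^2))^(1/3)))) + 2/(k*(sqrt(k^(-3) + 1/(256*k^4)) + 1/(16*k^2))^(1/3)))/2, True))) + C3*exp(b*Piecewise((sqrt(-(-1/k^2)^(1/3))/2 - sqrt((-1/k^2)^(1/3) - 2/(k*sqrt(-(-1/k^2)^(1/3))))/2, Eq(1/k, 0)), (sqrt(2*(sqrt(k^(-3) + 1/(256*k^4)) + 1/(16*k^2))^(1/3) - 2/(k*(sqrt(k^(-3) + 1/(256*k^4)) + 1/(16*k^2))^(1/3)))/2 - sqrt(-2*(sqrt(k^(-3) + 1/(256*k^4)) + 1/(16*k^2))^(1/3) - 2/(k*sqrt(2*(sqrt(k^(-3) + 1/(256*k^4)) + 1/(16*k^2))^(1/3) - 2/(k*(sqrt(k^(-3) + 1/(256*k^4)) + 1/(16*k^2))^(1/3)))) + 2/(k*(sqrt(k^(-3) + 1/(256*k^4)) + 1/(16*k^2))^(1/3)))/2, True))) + C4*exp(b*Piecewise((sqrt(-(-1/k^2)^(1/3))/2 + sqrt((-1/k^2)^(1/3) - 2/(k*sqrt(-(-1/k^2)^(1/3))))/2, Eq(1/k, 0)), (sqrt(2*(sqrt(k^(-3) + 1/(256*k^4)) + 1/(16*k^2))^(1/3) - 2/(k*(sqrt(k^(-3) + 1/(256*k^4)) + 1/(16*k^2))^(1/3)))/2 + sqrt(-2*(sqrt(k^(-3) + 1/(256*k^4)) + 1/(16*k^2))^(1/3) - 2/(k*sqrt(2*(sqrt(k^(-3) + 1/(256*k^4)) + 1/(16*k^2))^(1/3) - 2/(k*(sqrt(k^(-3) + 1/(256*k^4)) + 1/(16*k^2))^(1/3)))) + 2/(k*(sqrt(k^(-3) + 1/(256*k^4)) + 1/(16*k^2))^(1/3)))/2, True))) + 1


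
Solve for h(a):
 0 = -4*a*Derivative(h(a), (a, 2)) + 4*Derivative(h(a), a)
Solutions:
 h(a) = C1 + C2*a^2


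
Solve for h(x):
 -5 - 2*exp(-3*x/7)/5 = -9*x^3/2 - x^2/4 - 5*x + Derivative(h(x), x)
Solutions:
 h(x) = C1 + 9*x^4/8 + x^3/12 + 5*x^2/2 - 5*x + 14*exp(-3*x/7)/15


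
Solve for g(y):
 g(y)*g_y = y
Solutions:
 g(y) = -sqrt(C1 + y^2)
 g(y) = sqrt(C1 + y^2)


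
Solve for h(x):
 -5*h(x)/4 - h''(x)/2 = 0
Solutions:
 h(x) = C1*sin(sqrt(10)*x/2) + C2*cos(sqrt(10)*x/2)


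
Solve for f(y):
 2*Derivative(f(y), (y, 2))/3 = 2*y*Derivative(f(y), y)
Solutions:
 f(y) = C1 + C2*erfi(sqrt(6)*y/2)


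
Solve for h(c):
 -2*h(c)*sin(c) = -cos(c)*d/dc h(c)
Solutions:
 h(c) = C1/cos(c)^2


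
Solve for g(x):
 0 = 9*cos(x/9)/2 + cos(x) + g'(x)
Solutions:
 g(x) = C1 - 81*sin(x/9)/2 - sin(x)


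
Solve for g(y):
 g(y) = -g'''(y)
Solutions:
 g(y) = C3*exp(-y) + (C1*sin(sqrt(3)*y/2) + C2*cos(sqrt(3)*y/2))*exp(y/2)


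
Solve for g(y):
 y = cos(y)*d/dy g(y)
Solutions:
 g(y) = C1 + Integral(y/cos(y), y)


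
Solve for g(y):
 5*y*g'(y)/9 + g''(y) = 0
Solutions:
 g(y) = C1 + C2*erf(sqrt(10)*y/6)


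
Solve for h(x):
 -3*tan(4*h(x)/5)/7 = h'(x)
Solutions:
 h(x) = -5*asin(C1*exp(-12*x/35))/4 + 5*pi/4
 h(x) = 5*asin(C1*exp(-12*x/35))/4


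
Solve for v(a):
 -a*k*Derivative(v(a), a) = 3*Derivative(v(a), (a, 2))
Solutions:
 v(a) = Piecewise((-sqrt(6)*sqrt(pi)*C1*erf(sqrt(6)*a*sqrt(k)/6)/(2*sqrt(k)) - C2, (k > 0) | (k < 0)), (-C1*a - C2, True))


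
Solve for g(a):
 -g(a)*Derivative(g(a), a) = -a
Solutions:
 g(a) = -sqrt(C1 + a^2)
 g(a) = sqrt(C1 + a^2)


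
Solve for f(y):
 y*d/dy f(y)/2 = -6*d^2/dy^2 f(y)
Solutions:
 f(y) = C1 + C2*erf(sqrt(6)*y/12)


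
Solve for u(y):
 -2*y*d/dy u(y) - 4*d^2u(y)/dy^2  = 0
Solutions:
 u(y) = C1 + C2*erf(y/2)


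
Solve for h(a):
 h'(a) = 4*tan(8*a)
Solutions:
 h(a) = C1 - log(cos(8*a))/2


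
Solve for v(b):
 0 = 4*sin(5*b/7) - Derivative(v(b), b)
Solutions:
 v(b) = C1 - 28*cos(5*b/7)/5


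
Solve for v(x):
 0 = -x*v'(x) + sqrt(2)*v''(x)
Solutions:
 v(x) = C1 + C2*erfi(2^(1/4)*x/2)


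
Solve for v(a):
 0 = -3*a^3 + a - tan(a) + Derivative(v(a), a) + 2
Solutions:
 v(a) = C1 + 3*a^4/4 - a^2/2 - 2*a - log(cos(a))


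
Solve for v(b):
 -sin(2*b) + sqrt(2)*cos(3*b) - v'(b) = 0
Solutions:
 v(b) = C1 + sqrt(2)*sin(3*b)/3 + cos(2*b)/2


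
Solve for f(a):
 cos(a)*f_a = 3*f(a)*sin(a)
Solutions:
 f(a) = C1/cos(a)^3


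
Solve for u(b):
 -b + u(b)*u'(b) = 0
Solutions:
 u(b) = -sqrt(C1 + b^2)
 u(b) = sqrt(C1 + b^2)


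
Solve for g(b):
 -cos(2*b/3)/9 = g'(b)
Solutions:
 g(b) = C1 - sin(2*b/3)/6


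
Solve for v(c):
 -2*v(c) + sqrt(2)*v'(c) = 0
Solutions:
 v(c) = C1*exp(sqrt(2)*c)


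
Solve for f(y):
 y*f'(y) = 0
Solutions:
 f(y) = C1


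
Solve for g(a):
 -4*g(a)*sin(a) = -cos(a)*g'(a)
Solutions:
 g(a) = C1/cos(a)^4


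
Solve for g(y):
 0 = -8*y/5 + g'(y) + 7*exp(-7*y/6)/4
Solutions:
 g(y) = C1 + 4*y^2/5 + 3*exp(-7*y/6)/2


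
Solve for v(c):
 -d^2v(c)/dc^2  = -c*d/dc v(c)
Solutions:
 v(c) = C1 + C2*erfi(sqrt(2)*c/2)


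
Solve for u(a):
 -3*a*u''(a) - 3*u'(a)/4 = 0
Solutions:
 u(a) = C1 + C2*a^(3/4)


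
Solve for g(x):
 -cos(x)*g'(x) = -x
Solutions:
 g(x) = C1 + Integral(x/cos(x), x)


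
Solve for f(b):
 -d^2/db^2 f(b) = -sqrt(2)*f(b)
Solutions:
 f(b) = C1*exp(-2^(1/4)*b) + C2*exp(2^(1/4)*b)


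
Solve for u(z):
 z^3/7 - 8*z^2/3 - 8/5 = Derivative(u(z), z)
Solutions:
 u(z) = C1 + z^4/28 - 8*z^3/9 - 8*z/5


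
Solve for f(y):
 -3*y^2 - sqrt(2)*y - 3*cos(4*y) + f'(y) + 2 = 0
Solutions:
 f(y) = C1 + y^3 + sqrt(2)*y^2/2 - 2*y + 3*sin(4*y)/4


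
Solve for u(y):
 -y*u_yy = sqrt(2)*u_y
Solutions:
 u(y) = C1 + C2*y^(1 - sqrt(2))


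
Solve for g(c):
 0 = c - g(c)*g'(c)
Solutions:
 g(c) = -sqrt(C1 + c^2)
 g(c) = sqrt(C1 + c^2)


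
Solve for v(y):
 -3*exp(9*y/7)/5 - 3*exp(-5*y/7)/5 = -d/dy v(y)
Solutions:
 v(y) = C1 + 7*exp(9*y/7)/15 - 21*exp(-5*y/7)/25


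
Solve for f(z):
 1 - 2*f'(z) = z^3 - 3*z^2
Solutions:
 f(z) = C1 - z^4/8 + z^3/2 + z/2


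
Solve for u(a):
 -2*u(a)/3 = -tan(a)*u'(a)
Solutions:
 u(a) = C1*sin(a)^(2/3)


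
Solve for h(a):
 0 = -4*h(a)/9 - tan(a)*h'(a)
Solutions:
 h(a) = C1/sin(a)^(4/9)


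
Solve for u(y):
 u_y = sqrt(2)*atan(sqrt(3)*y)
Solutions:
 u(y) = C1 + sqrt(2)*(y*atan(sqrt(3)*y) - sqrt(3)*log(3*y^2 + 1)/6)


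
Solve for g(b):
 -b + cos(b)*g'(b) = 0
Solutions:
 g(b) = C1 + Integral(b/cos(b), b)


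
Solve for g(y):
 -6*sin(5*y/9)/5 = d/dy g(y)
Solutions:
 g(y) = C1 + 54*cos(5*y/9)/25


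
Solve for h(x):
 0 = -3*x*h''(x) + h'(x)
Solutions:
 h(x) = C1 + C2*x^(4/3)


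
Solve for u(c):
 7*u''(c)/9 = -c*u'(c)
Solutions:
 u(c) = C1 + C2*erf(3*sqrt(14)*c/14)


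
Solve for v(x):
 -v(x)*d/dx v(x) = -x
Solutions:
 v(x) = -sqrt(C1 + x^2)
 v(x) = sqrt(C1 + x^2)


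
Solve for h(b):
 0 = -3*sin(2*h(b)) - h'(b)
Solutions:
 h(b) = pi - acos((-C1 - exp(12*b))/(C1 - exp(12*b)))/2
 h(b) = acos((-C1 - exp(12*b))/(C1 - exp(12*b)))/2


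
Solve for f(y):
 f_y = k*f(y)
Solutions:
 f(y) = C1*exp(k*y)


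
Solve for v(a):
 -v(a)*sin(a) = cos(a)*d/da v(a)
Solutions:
 v(a) = C1*cos(a)


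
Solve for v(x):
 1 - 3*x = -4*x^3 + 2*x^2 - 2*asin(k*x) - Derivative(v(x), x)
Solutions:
 v(x) = C1 - x^4 + 2*x^3/3 + 3*x^2/2 - x - 2*Piecewise((x*asin(k*x) + sqrt(-k^2*x^2 + 1)/k, Ne(k, 0)), (0, True))


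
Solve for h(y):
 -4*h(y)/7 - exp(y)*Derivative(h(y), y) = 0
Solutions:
 h(y) = C1*exp(4*exp(-y)/7)


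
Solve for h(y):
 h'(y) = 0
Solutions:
 h(y) = C1


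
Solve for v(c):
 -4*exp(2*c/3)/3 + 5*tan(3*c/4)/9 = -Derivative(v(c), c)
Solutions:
 v(c) = C1 + 2*exp(2*c/3) + 20*log(cos(3*c/4))/27


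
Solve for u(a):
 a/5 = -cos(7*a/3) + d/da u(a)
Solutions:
 u(a) = C1 + a^2/10 + 3*sin(7*a/3)/7


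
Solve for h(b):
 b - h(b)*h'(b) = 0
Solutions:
 h(b) = -sqrt(C1 + b^2)
 h(b) = sqrt(C1 + b^2)


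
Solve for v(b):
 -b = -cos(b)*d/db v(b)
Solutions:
 v(b) = C1 + Integral(b/cos(b), b)


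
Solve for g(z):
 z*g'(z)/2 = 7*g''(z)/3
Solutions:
 g(z) = C1 + C2*erfi(sqrt(21)*z/14)


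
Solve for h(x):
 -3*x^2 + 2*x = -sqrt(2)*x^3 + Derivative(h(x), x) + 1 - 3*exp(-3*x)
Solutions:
 h(x) = C1 + sqrt(2)*x^4/4 - x^3 + x^2 - x - exp(-3*x)


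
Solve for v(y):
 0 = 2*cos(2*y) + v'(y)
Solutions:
 v(y) = C1 - sin(2*y)


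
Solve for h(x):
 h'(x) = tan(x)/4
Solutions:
 h(x) = C1 - log(cos(x))/4


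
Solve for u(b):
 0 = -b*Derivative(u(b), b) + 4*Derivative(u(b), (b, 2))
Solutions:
 u(b) = C1 + C2*erfi(sqrt(2)*b/4)


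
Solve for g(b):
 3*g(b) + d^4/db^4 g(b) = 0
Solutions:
 g(b) = (C1*sin(sqrt(2)*3^(1/4)*b/2) + C2*cos(sqrt(2)*3^(1/4)*b/2))*exp(-sqrt(2)*3^(1/4)*b/2) + (C3*sin(sqrt(2)*3^(1/4)*b/2) + C4*cos(sqrt(2)*3^(1/4)*b/2))*exp(sqrt(2)*3^(1/4)*b/2)


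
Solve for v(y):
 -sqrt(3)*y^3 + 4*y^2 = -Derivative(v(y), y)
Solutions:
 v(y) = C1 + sqrt(3)*y^4/4 - 4*y^3/3


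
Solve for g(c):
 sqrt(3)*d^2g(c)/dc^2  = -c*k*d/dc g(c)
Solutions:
 g(c) = Piecewise((-sqrt(2)*3^(1/4)*sqrt(pi)*C1*erf(sqrt(2)*3^(3/4)*c*sqrt(k)/6)/(2*sqrt(k)) - C2, (k > 0) | (k < 0)), (-C1*c - C2, True))


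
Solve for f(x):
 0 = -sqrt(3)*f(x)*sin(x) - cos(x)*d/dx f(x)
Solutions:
 f(x) = C1*cos(x)^(sqrt(3))


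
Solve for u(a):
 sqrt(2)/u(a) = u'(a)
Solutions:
 u(a) = -sqrt(C1 + 2*sqrt(2)*a)
 u(a) = sqrt(C1 + 2*sqrt(2)*a)


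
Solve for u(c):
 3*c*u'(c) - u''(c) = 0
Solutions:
 u(c) = C1 + C2*erfi(sqrt(6)*c/2)


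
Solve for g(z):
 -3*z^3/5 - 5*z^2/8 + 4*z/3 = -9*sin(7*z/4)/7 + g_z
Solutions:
 g(z) = C1 - 3*z^4/20 - 5*z^3/24 + 2*z^2/3 - 36*cos(7*z/4)/49


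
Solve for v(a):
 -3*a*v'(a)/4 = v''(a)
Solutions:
 v(a) = C1 + C2*erf(sqrt(6)*a/4)


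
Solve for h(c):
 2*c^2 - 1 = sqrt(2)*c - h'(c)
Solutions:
 h(c) = C1 - 2*c^3/3 + sqrt(2)*c^2/2 + c


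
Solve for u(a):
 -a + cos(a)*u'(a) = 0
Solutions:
 u(a) = C1 + Integral(a/cos(a), a)


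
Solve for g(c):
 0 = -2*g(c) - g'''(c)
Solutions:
 g(c) = C3*exp(-2^(1/3)*c) + (C1*sin(2^(1/3)*sqrt(3)*c/2) + C2*cos(2^(1/3)*sqrt(3)*c/2))*exp(2^(1/3)*c/2)


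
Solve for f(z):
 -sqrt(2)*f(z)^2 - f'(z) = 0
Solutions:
 f(z) = 1/(C1 + sqrt(2)*z)


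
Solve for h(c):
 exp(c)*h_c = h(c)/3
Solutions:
 h(c) = C1*exp(-exp(-c)/3)


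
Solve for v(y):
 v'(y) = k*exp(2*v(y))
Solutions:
 v(y) = log(-sqrt(-1/(C1 + k*y))) - log(2)/2
 v(y) = log(-1/(C1 + k*y))/2 - log(2)/2


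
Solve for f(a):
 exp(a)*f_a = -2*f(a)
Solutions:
 f(a) = C1*exp(2*exp(-a))


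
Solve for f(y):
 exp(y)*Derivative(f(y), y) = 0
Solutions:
 f(y) = C1


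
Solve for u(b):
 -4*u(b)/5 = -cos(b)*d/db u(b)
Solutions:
 u(b) = C1*(sin(b) + 1)^(2/5)/(sin(b) - 1)^(2/5)


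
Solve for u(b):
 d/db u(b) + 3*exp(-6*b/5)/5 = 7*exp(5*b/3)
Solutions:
 u(b) = C1 + 21*exp(5*b/3)/5 + exp(-6*b/5)/2


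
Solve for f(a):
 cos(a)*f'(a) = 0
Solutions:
 f(a) = C1


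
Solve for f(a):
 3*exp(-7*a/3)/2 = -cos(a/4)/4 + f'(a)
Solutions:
 f(a) = C1 + sin(a/4) - 9*exp(-7*a/3)/14


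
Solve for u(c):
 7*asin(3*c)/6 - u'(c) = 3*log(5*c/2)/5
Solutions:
 u(c) = C1 - 3*c*log(c)/5 + 7*c*asin(3*c)/6 - 3*c*log(5)/5 + 3*c*log(2)/5 + 3*c/5 + 7*sqrt(1 - 9*c^2)/18


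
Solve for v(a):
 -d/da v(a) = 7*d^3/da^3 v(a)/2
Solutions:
 v(a) = C1 + C2*sin(sqrt(14)*a/7) + C3*cos(sqrt(14)*a/7)


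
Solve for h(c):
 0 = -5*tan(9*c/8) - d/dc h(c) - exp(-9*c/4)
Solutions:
 h(c) = C1 - 20*log(tan(9*c/8)^2 + 1)/9 + 4*exp(-9*c/4)/9


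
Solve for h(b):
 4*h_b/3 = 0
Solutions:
 h(b) = C1


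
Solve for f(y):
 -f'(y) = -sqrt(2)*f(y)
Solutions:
 f(y) = C1*exp(sqrt(2)*y)


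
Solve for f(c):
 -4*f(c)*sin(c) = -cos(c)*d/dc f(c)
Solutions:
 f(c) = C1/cos(c)^4


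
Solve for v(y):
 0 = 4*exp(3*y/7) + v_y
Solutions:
 v(y) = C1 - 28*exp(3*y/7)/3


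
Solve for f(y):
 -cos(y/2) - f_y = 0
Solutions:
 f(y) = C1 - 2*sin(y/2)


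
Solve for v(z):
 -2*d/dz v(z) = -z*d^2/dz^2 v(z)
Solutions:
 v(z) = C1 + C2*z^3


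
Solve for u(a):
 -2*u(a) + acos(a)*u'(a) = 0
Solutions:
 u(a) = C1*exp(2*Integral(1/acos(a), a))


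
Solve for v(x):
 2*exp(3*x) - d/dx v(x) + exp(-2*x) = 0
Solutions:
 v(x) = C1 + 2*exp(3*x)/3 - exp(-2*x)/2


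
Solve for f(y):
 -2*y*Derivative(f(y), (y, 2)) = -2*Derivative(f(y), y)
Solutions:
 f(y) = C1 + C2*y^2


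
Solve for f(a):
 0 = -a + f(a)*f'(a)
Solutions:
 f(a) = -sqrt(C1 + a^2)
 f(a) = sqrt(C1 + a^2)


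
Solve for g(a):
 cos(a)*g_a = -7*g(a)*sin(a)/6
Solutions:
 g(a) = C1*cos(a)^(7/6)


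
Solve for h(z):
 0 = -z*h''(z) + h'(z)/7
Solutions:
 h(z) = C1 + C2*z^(8/7)


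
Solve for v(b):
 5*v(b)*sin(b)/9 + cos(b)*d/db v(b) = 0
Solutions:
 v(b) = C1*cos(b)^(5/9)


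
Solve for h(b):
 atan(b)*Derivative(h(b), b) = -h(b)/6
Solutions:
 h(b) = C1*exp(-Integral(1/atan(b), b)/6)


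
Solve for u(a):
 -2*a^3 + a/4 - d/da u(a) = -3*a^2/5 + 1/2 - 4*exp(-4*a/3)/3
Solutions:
 u(a) = C1 - a^4/2 + a^3/5 + a^2/8 - a/2 - 1/exp(a)^(4/3)


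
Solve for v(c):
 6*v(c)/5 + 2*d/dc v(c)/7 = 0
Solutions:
 v(c) = C1*exp(-21*c/5)


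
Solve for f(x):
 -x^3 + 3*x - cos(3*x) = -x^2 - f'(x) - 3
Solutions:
 f(x) = C1 + x^4/4 - x^3/3 - 3*x^2/2 - 3*x + sin(3*x)/3


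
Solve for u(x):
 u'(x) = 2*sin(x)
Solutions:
 u(x) = C1 - 2*cos(x)


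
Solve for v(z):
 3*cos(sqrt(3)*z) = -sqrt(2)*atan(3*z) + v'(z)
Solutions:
 v(z) = C1 + sqrt(2)*(z*atan(3*z) - log(9*z^2 + 1)/6) + sqrt(3)*sin(sqrt(3)*z)


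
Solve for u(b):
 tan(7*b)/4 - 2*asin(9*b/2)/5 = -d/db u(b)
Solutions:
 u(b) = C1 + 2*b*asin(9*b/2)/5 + 2*sqrt(4 - 81*b^2)/45 + log(cos(7*b))/28


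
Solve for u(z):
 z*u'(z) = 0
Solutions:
 u(z) = C1


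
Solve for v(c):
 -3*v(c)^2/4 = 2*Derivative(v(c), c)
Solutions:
 v(c) = 8/(C1 + 3*c)


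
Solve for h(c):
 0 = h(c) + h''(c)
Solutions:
 h(c) = C1*sin(c) + C2*cos(c)


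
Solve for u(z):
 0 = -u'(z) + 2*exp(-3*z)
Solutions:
 u(z) = C1 - 2*exp(-3*z)/3


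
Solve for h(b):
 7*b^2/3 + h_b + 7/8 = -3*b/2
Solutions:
 h(b) = C1 - 7*b^3/9 - 3*b^2/4 - 7*b/8


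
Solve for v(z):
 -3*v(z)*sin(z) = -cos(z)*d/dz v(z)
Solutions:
 v(z) = C1/cos(z)^3


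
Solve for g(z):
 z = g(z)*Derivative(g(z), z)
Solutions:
 g(z) = -sqrt(C1 + z^2)
 g(z) = sqrt(C1 + z^2)


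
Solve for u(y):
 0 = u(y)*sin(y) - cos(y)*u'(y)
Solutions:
 u(y) = C1/cos(y)


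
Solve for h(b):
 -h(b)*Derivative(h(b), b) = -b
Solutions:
 h(b) = -sqrt(C1 + b^2)
 h(b) = sqrt(C1 + b^2)


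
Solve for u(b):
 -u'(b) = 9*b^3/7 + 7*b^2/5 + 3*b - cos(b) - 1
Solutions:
 u(b) = C1 - 9*b^4/28 - 7*b^3/15 - 3*b^2/2 + b + sin(b)


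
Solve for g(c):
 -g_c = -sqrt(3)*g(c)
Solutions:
 g(c) = C1*exp(sqrt(3)*c)


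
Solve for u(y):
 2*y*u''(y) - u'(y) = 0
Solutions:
 u(y) = C1 + C2*y^(3/2)


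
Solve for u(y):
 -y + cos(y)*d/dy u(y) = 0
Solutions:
 u(y) = C1 + Integral(y/cos(y), y)


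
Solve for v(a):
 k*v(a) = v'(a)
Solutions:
 v(a) = C1*exp(a*k)


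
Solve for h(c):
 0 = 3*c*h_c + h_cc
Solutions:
 h(c) = C1 + C2*erf(sqrt(6)*c/2)


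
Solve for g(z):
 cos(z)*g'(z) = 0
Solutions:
 g(z) = C1


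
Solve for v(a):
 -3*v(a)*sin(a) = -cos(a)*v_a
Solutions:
 v(a) = C1/cos(a)^3


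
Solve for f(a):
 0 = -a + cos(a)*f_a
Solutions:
 f(a) = C1 + Integral(a/cos(a), a)


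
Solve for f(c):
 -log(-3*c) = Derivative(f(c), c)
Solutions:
 f(c) = C1 - c*log(-c) + c*(1 - log(3))


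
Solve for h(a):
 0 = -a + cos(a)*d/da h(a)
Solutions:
 h(a) = C1 + Integral(a/cos(a), a)


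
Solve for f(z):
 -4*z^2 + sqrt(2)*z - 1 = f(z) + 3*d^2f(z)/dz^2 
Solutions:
 f(z) = C1*sin(sqrt(3)*z/3) + C2*cos(sqrt(3)*z/3) - 4*z^2 + sqrt(2)*z + 23


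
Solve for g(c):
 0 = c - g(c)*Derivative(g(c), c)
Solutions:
 g(c) = -sqrt(C1 + c^2)
 g(c) = sqrt(C1 + c^2)


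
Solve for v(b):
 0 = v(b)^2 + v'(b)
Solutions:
 v(b) = 1/(C1 + b)


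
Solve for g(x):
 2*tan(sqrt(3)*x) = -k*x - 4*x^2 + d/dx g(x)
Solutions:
 g(x) = C1 + k*x^2/2 + 4*x^3/3 - 2*sqrt(3)*log(cos(sqrt(3)*x))/3


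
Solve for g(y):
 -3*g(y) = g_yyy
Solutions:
 g(y) = C3*exp(-3^(1/3)*y) + (C1*sin(3^(5/6)*y/2) + C2*cos(3^(5/6)*y/2))*exp(3^(1/3)*y/2)


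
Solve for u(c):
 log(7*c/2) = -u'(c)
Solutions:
 u(c) = C1 - c*log(c) + c*log(2/7) + c


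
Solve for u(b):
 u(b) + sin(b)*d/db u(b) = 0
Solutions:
 u(b) = C1*sqrt(cos(b) + 1)/sqrt(cos(b) - 1)


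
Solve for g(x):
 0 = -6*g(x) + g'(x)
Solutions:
 g(x) = C1*exp(6*x)


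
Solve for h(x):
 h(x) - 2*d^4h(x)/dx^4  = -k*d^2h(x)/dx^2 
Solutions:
 h(x) = C1*exp(-x*sqrt(k - sqrt(k^2 + 8))/2) + C2*exp(x*sqrt(k - sqrt(k^2 + 8))/2) + C3*exp(-x*sqrt(k + sqrt(k^2 + 8))/2) + C4*exp(x*sqrt(k + sqrt(k^2 + 8))/2)


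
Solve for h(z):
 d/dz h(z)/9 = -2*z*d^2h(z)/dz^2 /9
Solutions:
 h(z) = C1 + C2*sqrt(z)


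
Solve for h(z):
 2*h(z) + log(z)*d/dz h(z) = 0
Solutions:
 h(z) = C1*exp(-2*li(z))


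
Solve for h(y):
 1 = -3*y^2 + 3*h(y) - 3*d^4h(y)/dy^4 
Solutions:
 h(y) = C1*exp(-y) + C2*exp(y) + C3*sin(y) + C4*cos(y) + y^2 + 1/3


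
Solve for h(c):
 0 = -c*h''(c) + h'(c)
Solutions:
 h(c) = C1 + C2*c^2


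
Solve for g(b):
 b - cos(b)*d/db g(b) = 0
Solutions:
 g(b) = C1 + Integral(b/cos(b), b)


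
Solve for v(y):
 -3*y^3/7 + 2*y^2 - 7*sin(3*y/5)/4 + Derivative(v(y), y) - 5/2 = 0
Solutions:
 v(y) = C1 + 3*y^4/28 - 2*y^3/3 + 5*y/2 - 35*cos(3*y/5)/12


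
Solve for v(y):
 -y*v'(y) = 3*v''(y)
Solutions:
 v(y) = C1 + C2*erf(sqrt(6)*y/6)


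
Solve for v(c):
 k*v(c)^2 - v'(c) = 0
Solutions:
 v(c) = -1/(C1 + c*k)


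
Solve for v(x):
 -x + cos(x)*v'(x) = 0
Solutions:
 v(x) = C1 + Integral(x/cos(x), x)


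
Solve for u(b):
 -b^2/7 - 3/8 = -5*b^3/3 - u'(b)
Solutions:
 u(b) = C1 - 5*b^4/12 + b^3/21 + 3*b/8


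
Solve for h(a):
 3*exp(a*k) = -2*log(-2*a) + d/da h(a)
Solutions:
 h(a) = C1 + 2*a*log(-a) + 2*a*(-1 + log(2)) + Piecewise((3*exp(a*k)/k, Ne(k, 0)), (3*a, True))


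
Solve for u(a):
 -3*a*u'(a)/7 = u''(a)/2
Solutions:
 u(a) = C1 + C2*erf(sqrt(21)*a/7)


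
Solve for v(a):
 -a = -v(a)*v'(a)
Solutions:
 v(a) = -sqrt(C1 + a^2)
 v(a) = sqrt(C1 + a^2)


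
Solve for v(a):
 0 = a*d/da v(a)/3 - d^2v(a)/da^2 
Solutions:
 v(a) = C1 + C2*erfi(sqrt(6)*a/6)


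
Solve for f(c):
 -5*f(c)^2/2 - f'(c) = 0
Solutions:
 f(c) = 2/(C1 + 5*c)


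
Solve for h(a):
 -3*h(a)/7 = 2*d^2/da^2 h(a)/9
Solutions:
 h(a) = C1*sin(3*sqrt(42)*a/14) + C2*cos(3*sqrt(42)*a/14)


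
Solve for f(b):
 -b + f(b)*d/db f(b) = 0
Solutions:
 f(b) = -sqrt(C1 + b^2)
 f(b) = sqrt(C1 + b^2)


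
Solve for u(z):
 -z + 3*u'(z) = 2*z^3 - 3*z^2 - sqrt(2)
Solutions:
 u(z) = C1 + z^4/6 - z^3/3 + z^2/6 - sqrt(2)*z/3


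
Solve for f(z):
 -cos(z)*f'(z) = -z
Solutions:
 f(z) = C1 + Integral(z/cos(z), z)


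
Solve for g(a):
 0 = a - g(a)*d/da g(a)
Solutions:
 g(a) = -sqrt(C1 + a^2)
 g(a) = sqrt(C1 + a^2)


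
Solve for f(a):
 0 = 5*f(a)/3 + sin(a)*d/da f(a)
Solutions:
 f(a) = C1*(cos(a) + 1)^(5/6)/(cos(a) - 1)^(5/6)


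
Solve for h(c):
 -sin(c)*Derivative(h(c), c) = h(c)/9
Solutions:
 h(c) = C1*(cos(c) + 1)^(1/18)/(cos(c) - 1)^(1/18)


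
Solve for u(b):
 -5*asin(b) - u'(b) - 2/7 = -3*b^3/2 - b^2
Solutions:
 u(b) = C1 + 3*b^4/8 + b^3/3 - 5*b*asin(b) - 2*b/7 - 5*sqrt(1 - b^2)


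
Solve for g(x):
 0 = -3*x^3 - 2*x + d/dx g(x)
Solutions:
 g(x) = C1 + 3*x^4/4 + x^2
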